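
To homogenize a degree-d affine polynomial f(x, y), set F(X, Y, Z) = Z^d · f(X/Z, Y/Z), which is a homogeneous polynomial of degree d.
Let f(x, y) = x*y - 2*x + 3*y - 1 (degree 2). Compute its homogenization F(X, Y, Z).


F(X, Y, Z) = X*Y - 2*X*Z + 3*Y*Z - Z**2

deg(f) = 2.
Substitute x = X/Z, y = Y/Z into f, then multiply by Z^2.
  monomial 1·x^1·y^1 ↦ 1·X^1·Y^1·Z^0.
  monomial -2·x^1·y^0 ↦ -2·X^1·Y^0·Z^1.
  monomial 3·x^0·y^1 ↦ 3·X^0·Y^1·Z^1.
  monomial -1·x^0·y^0 ↦ -1·X^0·Y^0·Z^2.
Collecting: F(X, Y, Z) = X*Y - 2*X*Z + 3*Y*Z - Z**2.


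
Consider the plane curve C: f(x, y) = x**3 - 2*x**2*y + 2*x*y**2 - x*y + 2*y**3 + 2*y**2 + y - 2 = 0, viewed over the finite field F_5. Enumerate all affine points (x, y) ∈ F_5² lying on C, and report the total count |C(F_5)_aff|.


Affine F_5-points: {(2, 1), (3, 0), (3, 1), (4, 4)}; count = 4.

For each of the 25 pairs (x, y) ∈ F_5², evaluate f(x, y) mod 5. Record the zeros.
  x = 0: [0↦3, 1↦3, 2↦4, 3↦3, 4↦2]  zeros at y ∈ ∅
  x = 1: [0↦4, 1↦3, 2↦2, 3↦3, 4↦3]  zeros at y ∈ ∅
  x = 2: [0↦1, 1↦0, 2↦3, 3↦2, 4↦4]  zeros at y ∈ {1}
  x = 3: [0↦0, 1↦0, 2↦3, 3↦1, 4↦1]  zeros at y ∈ {0, 1}
  x = 4: [0↦2, 1↦4, 2↦3, 3↦1, 4↦0]  zeros at y ∈ {4}
Collecting zeros: affine points = {(2, 1), (3, 0), (3, 1), (4, 4)}.
Total count |C(F_5)_aff| = 4.


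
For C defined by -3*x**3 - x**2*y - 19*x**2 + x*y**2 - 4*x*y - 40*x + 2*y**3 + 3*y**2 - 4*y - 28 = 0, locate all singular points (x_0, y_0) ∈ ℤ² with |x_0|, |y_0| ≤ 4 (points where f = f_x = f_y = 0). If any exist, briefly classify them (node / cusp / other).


Singular points: {(-2, 0)}; classification: node.

Compute partial derivatives:
  f_x = -9*x**2 - 2*x*y - 38*x + y**2 - 4*y - 40.
  f_y = -x**2 + 2*x*y - 4*x + 6*y**2 + 6*y - 4.
Scan x_0 ∈ {−4, ..., 4}. For each x_0, f_y(x_0, y) is a polynomial in y; find its integer roots y ∈ {−4, ..., 4}, then test f_x and f at those candidates.
  x = -4: f_y(-4, y) = 6*y**2 - 2*y - 4; vanishes at y ∈ {1}. (-4, 1): f_x = -27 ≠ 0.
  x = -3: f_y(-3, y) = 6*y**2 - 1; no integer root y with |y| ≤ 4.
  x = -2: f_y(-2, y) = 6*y**2 + 2*y; vanishes at y ∈ {0}. (-2, 0): f_x = 0, f = 0 — SINGULAR.
  x = -1: f_y(-1, y) = 6*y**2 + 4*y - 1; no integer root y with |y| ≤ 4.
  x = 0: f_y(0, y) = 6*y**2 + 6*y - 4; no integer root y with |y| ≤ 4.
  x = 1: f_y(1, y) = 6*y**2 + 8*y - 9; no integer root y with |y| ≤ 4.
  x = 2: f_y(2, y) = 6*y**2 + 10*y - 16; vanishes at y ∈ {1}. (2, 1): f_x = -159 ≠ 0.
  x = 3: f_y(3, y) = 6*y**2 + 12*y - 25; no integer root y with |y| ≤ 4.
  x = 4: f_y(4, y) = 6*y**2 + 14*y - 36; no integer root y with |y| ≤ 4.
Only singular point on the grid: (-2, 0).
Classify: substitute x = -2 + u, y = 0 + v and expand: f = -3*u**3 - u**2*v - u**2 + u*v**2 + 2*v**3 + v**2.
No constant or linear terms (consistent with a singular point). Quadratic part: -u**2 + v**2. Cubic part: -3*u**3 - u**2*v + u*v**2 + 2*v**3.
The quadratic part v**2 - u**2 = (v − u)(v + u) splits into two distinct linear factors, so there are two distinct tangent lines y − 0 = ±(x − -2) — this is a node (ordinary double point).
Classification: node.


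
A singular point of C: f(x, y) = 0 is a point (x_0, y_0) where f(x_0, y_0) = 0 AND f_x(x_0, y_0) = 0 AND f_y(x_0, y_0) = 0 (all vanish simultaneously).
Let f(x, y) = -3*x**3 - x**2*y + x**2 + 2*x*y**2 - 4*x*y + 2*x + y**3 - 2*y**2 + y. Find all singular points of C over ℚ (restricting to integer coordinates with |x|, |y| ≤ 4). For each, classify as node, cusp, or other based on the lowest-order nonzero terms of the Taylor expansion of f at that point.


Singular points: {(0, 1)}; classification: cusp.

Compute partial derivatives:
  f_x = -9*x**2 - 2*x*y + 2*x + 2*y**2 - 4*y + 2.
  f_y = -x**2 + 4*x*y - 4*x + 3*y**2 - 4*y + 1.
Scan x_0 ∈ {−4, ..., 4}. For each x_0, f_y(x_0, y) is a polynomial in y; find its integer roots y ∈ {−4, ..., 4}, then test f_x and f at those candidates.
  x = -4: f_y(-4, y) = 3*y**2 - 20*y + 1; no integer root y with |y| ≤ 4.
  x = -3: f_y(-3, y) = 3*y**2 - 16*y + 4; no integer root y with |y| ≤ 4.
  x = -2: f_y(-2, y) = 3*y**2 - 12*y + 5; no integer root y with |y| ≤ 4.
  x = -1: f_y(-1, y) = 3*y**2 - 8*y + 4; vanishes at y ∈ {2}. (-1, 2): f_x = -5 ≠ 0.
  x = 0: f_y(0, y) = 3*y**2 - 4*y + 1; vanishes at y ∈ {1}. (0, 1): f_x = 0, f = 0 — SINGULAR.
  x = 1: f_y(1, y) = 3*y**2 - 4; no integer root y with |y| ≤ 4.
  x = 2: f_y(2, y) = 3*y**2 + 4*y - 11; no integer root y with |y| ≤ 4.
  x = 3: f_y(3, y) = 3*y**2 + 8*y - 20; no integer root y with |y| ≤ 4.
  x = 4: f_y(4, y) = 3*y**2 + 12*y - 31; no integer root y with |y| ≤ 4.
Only singular point on the grid: (0, 1).
Classify: substitute x = 0 + u, y = 1 + v and expand: f = -3*u**3 - u**2*v + 2*u*v**2 + v**3 + v**2.
No constant or linear terms (consistent with a singular point). Quadratic part: v**2. Cubic part: -3*u**3 - u**2*v + 2*u*v**2 + v**3.
The quadratic part v**2 is a perfect square, so there is a single (double) tangent line v = 0, i.e. y = 1. Restricting the cubic part to that line (v = 0) leaves -3*u**3 ≠ 0, so f is not divisible by v and the branch is v² ≈ 3*u**3 to lowest order — this is a cusp.
Classification: cusp.


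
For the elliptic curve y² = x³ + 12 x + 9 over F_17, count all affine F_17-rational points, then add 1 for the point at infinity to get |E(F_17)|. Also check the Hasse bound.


Affine points = {(0, 3), (0, 14), (3, 2), (3, 15), (4, 6), (4, 11), (6, 5), (6, 12), (9, 8), (9, 9), (13, 4), (13, 13), (16, 8), (16, 9)}; affine count = 14; |E(F_17)| = 15.

Discriminant check: Δ ∝ 4a³ + 27b² = 4·12³ + 27·9² = 4·1728 + 27·81 ≡ 4 (mod 17). Nonzero ⇒ E is nonsingular.
For each x ∈ F_17, compute rhs = x³ + 12·x + 9 mod 17, then count y ∈ F_17 with y² ≡ rhs.
  x = 0: rhs = 9, matching y values: 3, 14 (2 points).
  x = 1: rhs = 5, matching y values: none (0 points).
  x = 2: rhs = 7, matching y values: none (0 points).
  x = 3: rhs = 4, matching y values: 2, 15 (2 points).
  x = 4: rhs = 2, matching y values: 6, 11 (2 points).
  x = 5: rhs = 7, matching y values: none (0 points).
  x = 6: rhs = 8, matching y values: 5, 12 (2 points).
  x = 7: rhs = 11, matching y values: none (0 points).
  x = 8: rhs = 5, matching y values: none (0 points).
  x = 9: rhs = 13, matching y values: 8, 9 (2 points).
  x = 10: rhs = 7, matching y values: none (0 points).
  x = 11: rhs = 10, matching y values: none (0 points).
  x = 12: rhs = 11, matching y values: none (0 points).
  x = 13: rhs = 16, matching y values: 4, 13 (2 points).
  x = 14: rhs = 14, matching y values: none (0 points).
  x = 15: rhs = 11, matching y values: none (0 points).
  x = 16: rhs = 13, matching y values: 8, 9 (2 points).
Total affine count: 14.
Full point count |E(F_17)| = 14 + 1 = 15.
Hasse bound: |15 − (17+1)| = |-3| = 3 ≤ 2√17 ≈ 8.2462 ✓.


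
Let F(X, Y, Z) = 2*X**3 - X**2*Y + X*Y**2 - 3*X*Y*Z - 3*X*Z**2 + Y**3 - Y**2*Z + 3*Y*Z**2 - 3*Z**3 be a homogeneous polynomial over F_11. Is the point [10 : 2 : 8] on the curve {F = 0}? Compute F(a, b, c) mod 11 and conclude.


F(10,2,8) ≡ 2 (mod 11); P is NOT on the curve.

Evaluate F(10, 2, 8) term-by-term (mod 11).
  2*X**3 ↦ 2·1000·1·1 = 2000
  -X**2*Y ↦ -1·100·2·1 = -200
  X*Y**2 ↦ 1·10·4·1 = 40
  -3*X*Y*Z ↦ -3·10·2·8 = -480
  -3*X*Z**2 ↦ -3·10·1·64 = -1920
  Y**3 ↦ 1·1·8·1 = 8
  -Y**2*Z ↦ -1·1·4·8 = -32
  3*Y*Z**2 ↦ 3·1·2·64 = 384
  -3*Z**3 ↦ -3·1·1·512 = -1536
Sum: F(10, 2, 8) = (2000) + (-200) + (40) + (-480) + (-1920) + (8) + (-32) + (384) + (-1536) = -1736.
Reducing mod 11: -1736 ≡ 2 (mod 11).
Since F(a, b, c) ≡ 2 ≠ 0 (mod 11), P does NOT lie on the curve.


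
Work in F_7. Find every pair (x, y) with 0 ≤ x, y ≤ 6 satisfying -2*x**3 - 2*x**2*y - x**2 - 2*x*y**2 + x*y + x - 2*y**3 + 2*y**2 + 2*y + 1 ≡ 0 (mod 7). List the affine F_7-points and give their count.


Affine F_7-points: {(0, 5), (1, 6), (2, 2), (4, 2), (5, 1), (6, 5)}; count = 6.

For each of the 49 pairs (x, y) ∈ F_7², evaluate f(x, y) mod 7. Record the zeros.
  x = 0: [0↦1, 1↦3, 2↦4, 3↦6, 4↦4, 5↦0, 6↦3]  zeros at y ∈ {5}
  x = 1: [0↦6, 1↦5, 2↦6, 3↦4, 4↦1, 5↦6, 6↦0]  zeros at y ∈ {6}
  x = 2: [0↦4, 1↦3, 2↦0, 3↦4, 4↦3, 5↦6, 6↦1]  zeros at y ∈ {2}
  x = 3: [0↦4, 1↦6, 2↦2, 3↦1, 4↦5, 5↦2, 6↦1]  zeros at y ∈ ∅
  x = 4: [0↦1, 1↦2, 2↦0, 3↦4, 4↦2, 5↦3, 6↦2]  zeros at y ∈ {2}
  x = 5: [0↦4, 1↦0, 2↦3, 3↦1, 4↦3, 5↦4, 6↦6]  zeros at y ∈ {1}
  x = 6: [0↦1, 1↦2, 2↦6, 3↦1, 4↦3, 5↦0, 6↦1]  zeros at y ∈ {5}
Collecting zeros: affine points = {(0, 5), (1, 6), (2, 2), (4, 2), (5, 1), (6, 5)}.
Total count |C(F_7)_aff| = 6.


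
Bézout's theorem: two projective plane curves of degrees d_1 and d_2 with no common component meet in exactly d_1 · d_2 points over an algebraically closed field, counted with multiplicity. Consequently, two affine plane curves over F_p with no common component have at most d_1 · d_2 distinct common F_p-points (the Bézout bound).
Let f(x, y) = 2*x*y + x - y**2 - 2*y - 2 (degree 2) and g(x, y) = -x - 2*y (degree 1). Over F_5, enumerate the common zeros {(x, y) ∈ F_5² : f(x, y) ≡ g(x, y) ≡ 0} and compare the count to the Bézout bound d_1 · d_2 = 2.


Common zeros: {(1, 2)}; count = 1; Bézout bound = 2.

deg(f) = 2, deg(g) = 1, so Bézout bound = 2.
Scan x ∈ F_5. For each x, list the y ∈ F_5 with f(x, y) ≡ 0 and those with g(x, y) ≡ 0 (mod 5); the common zeros in that column are the intersection.
  x = 0: f ≡ 0 at y ∈ {1, 2}; g ≡ 0 at y ∈ {0}; common: ∅.
  x = 1: f ≡ 0 at y ∈ {2, 3}; g ≡ 0 at y ∈ {2}; common: {2}.
  x = 2: f ≡ 0 at y ∈ {0, 2}; g ≡ 0 at y ∈ {4}; common: ∅.
  x = 3: f ≡ 0 at y ∈ {2}; g ≡ 0 at y ∈ {1}; common: ∅.
  x = 4: f ≡ 0 at y ∈ {2, 4}; g ≡ 0 at y ∈ {3}; common: ∅.
Collecting: common zeros = {(1, 2)}, so the count is 1.
Comparison with the Bézout bound: 1 ≤ 2 = deg(f)·deg(g), as expected for curves with no common component (the affine F_5-count falls short of the bound because intersections may lie at infinity, over extension fields, or carry multiplicity).


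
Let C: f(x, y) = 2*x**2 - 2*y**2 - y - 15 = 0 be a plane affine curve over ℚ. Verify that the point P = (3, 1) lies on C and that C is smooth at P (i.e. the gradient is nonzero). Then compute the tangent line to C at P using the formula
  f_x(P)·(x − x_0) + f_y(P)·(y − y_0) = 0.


Tangent line at P: 12*x - 5*y - 31 = 0.

Step 1: f(3, 1) = 0, so P lies on C.
Step 2: partial derivatives
  f_x(x, y) = 4*x, f_y(x, y) = -4*y - 1.
  f_x(P) = 12, f_y(P) = -5 (gradient nonzero, so P is smooth).
Step 3: tangent line at P: 12·(x − 3) + -5·(y − 1) = 0.
Expanding: 12*x - 5*y - 31 = 0.


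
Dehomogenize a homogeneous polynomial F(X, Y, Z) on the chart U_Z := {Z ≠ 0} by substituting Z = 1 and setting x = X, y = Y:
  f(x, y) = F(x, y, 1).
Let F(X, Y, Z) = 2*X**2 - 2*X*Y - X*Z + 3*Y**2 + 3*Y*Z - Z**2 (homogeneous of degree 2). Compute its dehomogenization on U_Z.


f(x, y) = 2*x**2 - 2*x*y - x + 3*y**2 + 3*y - 1

On U_Z we set Z = 1. Each monomial c·X^i·Y^j·Z^k in F becomes c·x^i·y^j·1^k = c·x^i·y^j.
Substituting Z = 1: F(X, Y, 1) = 2*x**2 - 2*x*y - x + 3*y**2 + 3*y - 1.
Note: deg(f) ≤ deg(F) = 2; strict inequality happens when F is divisible by Z (lost terms).


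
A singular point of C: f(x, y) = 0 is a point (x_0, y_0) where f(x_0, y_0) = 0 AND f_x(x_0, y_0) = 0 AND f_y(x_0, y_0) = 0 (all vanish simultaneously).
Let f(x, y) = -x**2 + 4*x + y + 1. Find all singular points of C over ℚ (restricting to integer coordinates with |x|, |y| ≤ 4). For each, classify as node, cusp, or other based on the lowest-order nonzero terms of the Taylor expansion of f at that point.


No singular points in the scanned grid; C is smooth there.

Compute partial derivatives:
  f_x = 4 - 2*x.
  f_y = 1.
f_y = 1 is a nonzero constant, so f_y never vanishes: no point (x, y) can satisfy f = f_x = f_y = 0. In particular no (x, y) ∈ {−4, ..., 4}² is singular; the curve is smooth.


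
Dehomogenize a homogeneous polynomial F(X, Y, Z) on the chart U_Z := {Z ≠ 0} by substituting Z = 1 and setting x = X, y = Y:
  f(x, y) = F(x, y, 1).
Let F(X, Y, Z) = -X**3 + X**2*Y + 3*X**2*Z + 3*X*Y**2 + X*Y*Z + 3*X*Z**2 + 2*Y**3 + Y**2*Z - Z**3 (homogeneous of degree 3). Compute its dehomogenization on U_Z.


f(x, y) = -x**3 + x**2*y + 3*x**2 + 3*x*y**2 + x*y + 3*x + 2*y**3 + y**2 - 1

On U_Z we set Z = 1. Each monomial c·X^i·Y^j·Z^k in F becomes c·x^i·y^j·1^k = c·x^i·y^j.
Substituting Z = 1: F(X, Y, 1) = -x**3 + x**2*y + 3*x**2 + 3*x*y**2 + x*y + 3*x + 2*y**3 + y**2 - 1.
Note: deg(f) ≤ deg(F) = 3; strict inequality happens when F is divisible by Z (lost terms).


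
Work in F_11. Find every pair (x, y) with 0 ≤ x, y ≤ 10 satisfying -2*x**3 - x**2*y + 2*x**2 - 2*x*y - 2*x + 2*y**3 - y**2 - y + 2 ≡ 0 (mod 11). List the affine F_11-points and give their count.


Affine F_11-points: {(0, 3), (0, 4), (0, 10), (1, 0), (1, 3), (2, 4), (3, 1), (3, 8), (4, 3), (6, 1), (6, 8), (7, 10), (8, 1), (8, 4), (9, 7), (10, 8)}; count = 16.

For each of the 121 pairs (x, y) ∈ F_11², evaluate f(x, y) mod 11. Record the zeros.
  x = 0: [0↦2, 1↦2, 2↦1, 3↦0, 4↦0, 5↦2, 6↦7, 7↦5, 8↦8, 9↦6, 10↦0]  zeros at y ∈ {3, 4, 10}
  x = 1: [0↦0, 1↦8, 2↦4, 3↦0, 4↦8, 5↦7, 6↦9, 7↦4, 8↦4, 9↦10, 10↦1]  zeros at y ∈ {0, 3}
  x = 2: [0↦1, 1↦4, 2↦6, 3↦8, 4↦0, 5↦5, 6↦2, 7↦3, 8↦9, 9↦10, 10↦7]  zeros at y ∈ {4}
  x = 3: [0↦4, 1↦0, 2↦6, 3↦1, 4↦8, 5↦6, 6↦7, 7↦1, 8↦0, 9↦5, 10↦6]  zeros at y ∈ {1, 8}
  x = 4: [0↦8, 1↦6, 2↦3, 3↦0, 4↦9, 5↦9, 6↦1, 7↦8, 8↦9, 9↦5, 10↦8]  zeros at y ∈ {3}
  x = 5: [0↦1, 1↦10, 2↦7, 3↦4, 4↦2, 5↦2, 6↦5, 7↦1, 8↦2, 9↦9, 10↦1]  zeros at y ∈ ∅
  x = 6: [0↦4, 1↦0, 2↦6, 3↦1, 4↦8, 5↦6, 6↦7, 7↦1, 8↦0, 9↦5, 10↦6]  zeros at y ∈ {1, 8}
  x = 7: [0↦5, 1↦8, 2↦10, 3↦1, 4↦4, 5↦9, 6↦6, 7↦7, 8↦2, 9↦3, 10↦0]  zeros at y ∈ {10}
  x = 8: [0↦3, 1↦0, 2↦7, 3↦3, 4↦0, 5↦10, 6↦1, 7↦7, 8↦7, 9↦2, 10↦4]  zeros at y ∈ {1, 4}
  x = 9: [0↦8, 1↦8, 2↦7, 3↦6, 4↦6, 5↦8, 6↦2, 7↦0, 8↦3, 9↦1, 10↦6]  zeros at y ∈ {7}
  x = 10: [0↦8, 1↦9, 2↦9, 3↦9, 4↦10, 5↦2, 6↦8, 7↦7, 8↦0, 9↦10, 10↦5]  zeros at y ∈ {8}
Collecting zeros: affine points = {(0, 3), (0, 4), (0, 10), (1, 0), (1, 3), (2, 4), (3, 1), (3, 8), (4, 3), (6, 1), (6, 8), (7, 10), (8, 1), (8, 4), (9, 7), (10, 8)}.
Total count |C(F_11)_aff| = 16.


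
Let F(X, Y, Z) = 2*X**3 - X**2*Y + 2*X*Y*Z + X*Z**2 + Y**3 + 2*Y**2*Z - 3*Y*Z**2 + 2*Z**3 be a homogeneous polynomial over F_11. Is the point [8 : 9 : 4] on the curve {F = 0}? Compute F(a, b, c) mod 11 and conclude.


F(8,9,4) ≡ 3 (mod 11); P is NOT on the curve.

Evaluate F(8, 9, 4) term-by-term (mod 11).
  2*X**3 ↦ 2·512·1·1 = 1024
  -X**2*Y ↦ -1·64·9·1 = -576
  2*X*Y*Z ↦ 2·8·9·4 = 576
  X*Z**2 ↦ 1·8·1·16 = 128
  Y**3 ↦ 1·1·729·1 = 729
  2*Y**2*Z ↦ 2·1·81·4 = 648
  -3*Y*Z**2 ↦ -3·1·9·16 = -432
  2*Z**3 ↦ 2·1·1·64 = 128
Sum: F(8, 9, 4) = (1024) + (-576) + (576) + (128) + (729) + (648) + (-432) + (128) = 2225.
Reducing mod 11: 2225 ≡ 3 (mod 11).
Since F(a, b, c) ≡ 3 ≠ 0 (mod 11), P does NOT lie on the curve.


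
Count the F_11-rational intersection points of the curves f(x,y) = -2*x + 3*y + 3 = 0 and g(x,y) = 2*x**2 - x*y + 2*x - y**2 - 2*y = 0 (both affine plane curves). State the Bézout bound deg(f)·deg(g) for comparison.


Common zeros: {(1, 7), (8, 8)}; count = 2; Bézout bound = 2.

deg(f) = 1, deg(g) = 2, so Bézout bound = 2.
Scan x ∈ F_11. For each x, list the y ∈ F_11 with f(x, y) ≡ 0 and those with g(x, y) ≡ 0 (mod 11); the common zeros in that column are the intersection.
  x = 0: f ≡ 0 at y ∈ {10}; g ≡ 0 at y ∈ {0, 9}; common: ∅.
  x = 1: f ≡ 0 at y ∈ {7}; g ≡ 0 at y ∈ {1, 7}; common: {7}.
  x = 2: f ≡ 0 at y ∈ {4}; g ≡ 0 at y ∈ {2, 5}; common: ∅.
  x = 3: f ≡ 0 at y ∈ {1}; g ≡ 0 at y ∈ {3}; common: ∅.
  x = 4: f ≡ 0 at y ∈ {9}; g ≡ 0 at y ∈ {1, 4}; common: ∅.
  x = 5: f ≡ 0 at y ∈ {6}; g ≡ 0 at y ∈ {5, 10}; common: ∅.
  x = 6: f ≡ 0 at y ∈ {3}; g ≡ 0 at y ∈ {6, 8}; common: ∅.
  x = 7: f ≡ 0 at y ∈ {0}; g ≡ 0 at y ∈ {6, 7}; common: ∅.
  x = 8: f ≡ 0 at y ∈ {8}; g ≡ 0 at y ∈ {4, 8}; common: {8}.
  x = 9: f ≡ 0 at y ∈ {5}; g ≡ 0 at y ∈ {2, 9}; common: ∅.
  x = 10: f ≡ 0 at y ∈ {2}; g ≡ 0 at y ∈ {0, 10}; common: ∅.
Collecting: common zeros = {(1, 7), (8, 8)}, so the count is 2.
Comparison with the Bézout bound: 2 ≤ 2 = deg(f)·deg(g), as expected for curves with no common component (the bound is attained).


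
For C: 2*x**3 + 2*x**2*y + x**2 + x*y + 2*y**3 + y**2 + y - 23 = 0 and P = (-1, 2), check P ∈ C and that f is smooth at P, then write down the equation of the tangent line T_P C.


Tangent line at P: -2*x + 30*y - 62 = 0.

Step 1: f(-1, 2) = 0, so P lies on C.
Step 2: partial derivatives
  f_x(x, y) = 6*x**2 + 4*x*y + 2*x + y, f_y(x, y) = 2*x**2 + x + 6*y**2 + 2*y + 1.
  f_x(P) = -2, f_y(P) = 30 (gradient nonzero, so P is smooth).
Step 3: tangent line at P: -2·(x − -1) + 30·(y − 2) = 0.
Expanding: -2*x + 30*y - 62 = 0.


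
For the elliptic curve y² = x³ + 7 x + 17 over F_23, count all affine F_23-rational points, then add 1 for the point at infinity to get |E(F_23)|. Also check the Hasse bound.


Affine points = {(1, 5), (1, 18), (2, 4), (2, 19), (5, 4), (5, 19), (7, 8), (7, 15), (9, 2), (9, 21), (10, 11), (10, 12), (12, 9), (12, 14), (15, 1), (15, 22), (16, 4), (16, 19), (17, 9), (17, 14), (18, 8), (18, 15), (21, 8), (21, 15), (22, 3), (22, 20)}; affine count = 26; |E(F_23)| = 27.

Discriminant check: Δ ∝ 4a³ + 27b² = 4·7³ + 27·17² = 4·343 + 27·289 ≡ 21 (mod 23). Nonzero ⇒ E is nonsingular.
For each x ∈ F_23, compute rhs = x³ + 7·x + 17 mod 23, then count y ∈ F_23 with y² ≡ rhs.
  x = 0: rhs = 17, matching y values: none (0 points).
  x = 1: rhs = 2, matching y values: 5, 18 (2 points).
  x = 2: rhs = 16, matching y values: 4, 19 (2 points).
  x = 3: rhs = 19, matching y values: none (0 points).
  x = 4: rhs = 17, matching y values: none (0 points).
  x = 5: rhs = 16, matching y values: 4, 19 (2 points).
  x = 6: rhs = 22, matching y values: none (0 points).
  x = 7: rhs = 18, matching y values: 8, 15 (2 points).
  x = 8: rhs = 10, matching y values: none (0 points).
  x = 9: rhs = 4, matching y values: 2, 21 (2 points).
  x = 10: rhs = 6, matching y values: 11, 12 (2 points).
  x = 11: rhs = 22, matching y values: none (0 points).
  x = 12: rhs = 12, matching y values: 9, 14 (2 points).
  x = 13: rhs = 5, matching y values: none (0 points).
  x = 14: rhs = 7, matching y values: none (0 points).
  x = 15: rhs = 1, matching y values: 1, 22 (2 points).
  x = 16: rhs = 16, matching y values: 4, 19 (2 points).
  x = 17: rhs = 12, matching y values: 9, 14 (2 points).
  x = 18: rhs = 18, matching y values: 8, 15 (2 points).
  x = 19: rhs = 17, matching y values: none (0 points).
  x = 20: rhs = 15, matching y values: none (0 points).
  x = 21: rhs = 18, matching y values: 8, 15 (2 points).
  x = 22: rhs = 9, matching y values: 3, 20 (2 points).
Total affine count: 26.
Full point count |E(F_23)| = 26 + 1 = 27.
Hasse bound: |27 − (23+1)| = |3| = 3 ≤ 2√23 ≈ 9.5917 ✓.


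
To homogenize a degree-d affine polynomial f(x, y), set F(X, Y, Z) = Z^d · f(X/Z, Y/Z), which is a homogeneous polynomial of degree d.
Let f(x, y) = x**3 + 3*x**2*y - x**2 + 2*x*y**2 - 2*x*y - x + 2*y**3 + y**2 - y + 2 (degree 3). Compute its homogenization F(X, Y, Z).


F(X, Y, Z) = X**3 + 3*X**2*Y - X**2*Z + 2*X*Y**2 - 2*X*Y*Z - X*Z**2 + 2*Y**3 + Y**2*Z - Y*Z**2 + 2*Z**3

deg(f) = 3.
Substitute x = X/Z, y = Y/Z into f, then multiply by Z^3.
  monomial 1·x^3·y^0 ↦ 1·X^3·Y^0·Z^0.
  monomial 3·x^2·y^1 ↦ 3·X^2·Y^1·Z^0.
  monomial -1·x^2·y^0 ↦ -1·X^2·Y^0·Z^1.
  monomial 2·x^1·y^2 ↦ 2·X^1·Y^2·Z^0.
  monomial -2·x^1·y^1 ↦ -2·X^1·Y^1·Z^1.
  monomial -1·x^1·y^0 ↦ -1·X^1·Y^0·Z^2.
  monomial 2·x^0·y^3 ↦ 2·X^0·Y^3·Z^0.
  monomial 1·x^0·y^2 ↦ 1·X^0·Y^2·Z^1.
  monomial -1·x^0·y^1 ↦ -1·X^0·Y^1·Z^2.
  monomial 2·x^0·y^0 ↦ 2·X^0·Y^0·Z^3.
Collecting: F(X, Y, Z) = X**3 + 3*X**2*Y - X**2*Z + 2*X*Y**2 - 2*X*Y*Z - X*Z**2 + 2*Y**3 + Y**2*Z - Y*Z**2 + 2*Z**3.


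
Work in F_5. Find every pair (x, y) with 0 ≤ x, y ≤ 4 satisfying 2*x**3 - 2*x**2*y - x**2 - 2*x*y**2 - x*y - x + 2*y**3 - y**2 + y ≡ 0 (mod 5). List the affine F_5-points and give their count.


Affine F_5-points: {(0, 0), (1, 0), (1, 2), (2, 0), (3, 2)}; count = 5.

For each of the 25 pairs (x, y) ∈ F_5², evaluate f(x, y) mod 5. Record the zeros.
  x = 0: [0↦0, 1↦2, 2↦4, 3↦3, 4↦1]  zeros at y ∈ {0}
  x = 1: [0↦0, 1↦2, 2↦0, 3↦1, 4↦2]  zeros at y ∈ {0, 2}
  x = 2: [0↦0, 1↦3, 2↦3, 3↦2, 4↦2]  zeros at y ∈ {0}
  x = 3: [0↦2, 1↦2, 2↦0, 3↦3, 4↦3]  zeros at y ∈ {2}
  x = 4: [0↦3, 1↦1, 2↦3, 3↦1, 4↦2]  zeros at y ∈ ∅
Collecting zeros: affine points = {(0, 0), (1, 0), (1, 2), (2, 0), (3, 2)}.
Total count |C(F_5)_aff| = 5.


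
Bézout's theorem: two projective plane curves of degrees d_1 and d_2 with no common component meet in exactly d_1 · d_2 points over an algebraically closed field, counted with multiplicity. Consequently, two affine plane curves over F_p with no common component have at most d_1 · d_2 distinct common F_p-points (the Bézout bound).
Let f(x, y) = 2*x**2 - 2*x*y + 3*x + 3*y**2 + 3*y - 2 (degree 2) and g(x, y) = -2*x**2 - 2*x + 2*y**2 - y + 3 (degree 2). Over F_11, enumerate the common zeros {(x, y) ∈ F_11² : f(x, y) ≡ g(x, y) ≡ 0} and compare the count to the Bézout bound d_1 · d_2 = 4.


Common zeros: {(6, 3), (9, 5)}; count = 2; Bézout bound = 4.

deg(f) = 2, deg(g) = 2, so Bézout bound = 4.
Scan x ∈ F_11. For each x, list the y ∈ F_11 with f(x, y) ≡ 0 and those with g(x, y) ≡ 0 (mod 11); the common zeros in that column are the intersection.
  x = 0: f ≡ 0 at y ∈ {5}; g ≡ 0 at y ∈ ∅; common: ∅.
  x = 1: f ≡ 0 at y ∈ {3, 4}; g ≡ 0 at y ∈ {1, 5}; common: ∅.
  x = 2: f ≡ 0 at y ∈ {2}; g ≡ 0 at y ∈ ∅; common: ∅.
  x = 3: f ≡ 0 at y ∈ ∅; g ≡ 0 at y ∈ {8, 9}; common: ∅.
  x = 4: f ≡ 0 at y ∈ {2, 7}; g ≡ 0 at y ∈ {3}; common: ∅.
  x = 5: f ≡ 0 at y ∈ ∅; g ≡ 0 at y ∈ ∅; common: ∅.
  x = 6: f ≡ 0 at y ∈ {0, 3}; g ≡ 0 at y ∈ {3}; common: {3}.
  x = 7: f ≡ 0 at y ∈ {4, 7}; g ≡ 0 at y ∈ {8, 9}; common: ∅.
  x = 8: f ≡ 0 at y ∈ ∅; g ≡ 0 at y ∈ ∅; common: ∅.
  x = 9: f ≡ 0 at y ∈ {0, 5}; g ≡ 0 at y ∈ {1, 5}; common: {5}.
  x = 10: f ≡ 0 at y ∈ ∅; g ≡ 0 at y ∈ ∅; common: ∅.
Collecting: common zeros = {(6, 3), (9, 5)}, so the count is 2.
Comparison with the Bézout bound: 2 ≤ 4 = deg(f)·deg(g), as expected for curves with no common component (the affine F_11-count falls short of the bound because intersections may lie at infinity, over extension fields, or carry multiplicity).


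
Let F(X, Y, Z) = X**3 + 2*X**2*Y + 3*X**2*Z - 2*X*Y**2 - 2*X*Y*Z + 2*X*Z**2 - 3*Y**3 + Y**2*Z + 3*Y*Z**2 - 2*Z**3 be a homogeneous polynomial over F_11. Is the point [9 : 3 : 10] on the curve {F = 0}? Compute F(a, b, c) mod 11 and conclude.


F(9,3,10) ≡ 0 (mod 11); P is on the curve.

Evaluate F(9, 3, 10) term-by-term (mod 11).
  X**3 ↦ 1·729·1·1 = 729
  2*X**2*Y ↦ 2·81·3·1 = 486
  3*X**2*Z ↦ 3·81·1·10 = 2430
  -2*X*Y**2 ↦ -2·9·9·1 = -162
  -2*X*Y*Z ↦ -2·9·3·10 = -540
  2*X*Z**2 ↦ 2·9·1·100 = 1800
  -3*Y**3 ↦ -3·1·27·1 = -81
  Y**2*Z ↦ 1·1·9·10 = 90
  3*Y*Z**2 ↦ 3·1·3·100 = 900
  -2*Z**3 ↦ -2·1·1·1000 = -2000
Sum: F(9, 3, 10) = (729) + (486) + (2430) + (-162) + (-540) + (1800) + (-81) + (90) + (900) + (-2000) = 3652.
Reducing mod 11: 3652 ≡ 0 (mod 11).
Since F(a, b, c) ≡ 0 (mod 11), P lies on the curve.


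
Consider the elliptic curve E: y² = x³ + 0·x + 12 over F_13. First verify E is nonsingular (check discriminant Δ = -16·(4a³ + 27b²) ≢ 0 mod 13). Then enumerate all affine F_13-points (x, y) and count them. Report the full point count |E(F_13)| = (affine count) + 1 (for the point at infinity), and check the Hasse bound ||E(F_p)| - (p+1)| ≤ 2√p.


Affine points = {(0, 5), (0, 8), (1, 0), (3, 0), (7, 2), (7, 11), (8, 2), (8, 11), (9, 0), (11, 2), (11, 11)}; affine count = 11; |E(F_13)| = 12.

Discriminant check: Δ ∝ 4a³ + 27b² = 4·0³ + 27·12² = 4·0 + 27·144 ≡ 1 (mod 13). Nonzero ⇒ E is nonsingular.
For each x ∈ F_13, compute rhs = x³ + 0·x + 12 mod 13, then count y ∈ F_13 with y² ≡ rhs.
  x = 0: rhs = 12, matching y values: 5, 8 (2 points).
  x = 1: rhs = 0, matching y values: 0 (1 points).
  x = 2: rhs = 7, matching y values: none (0 points).
  x = 3: rhs = 0, matching y values: 0 (1 points).
  x = 4: rhs = 11, matching y values: none (0 points).
  x = 5: rhs = 7, matching y values: none (0 points).
  x = 6: rhs = 7, matching y values: none (0 points).
  x = 7: rhs = 4, matching y values: 2, 11 (2 points).
  x = 8: rhs = 4, matching y values: 2, 11 (2 points).
  x = 9: rhs = 0, matching y values: 0 (1 points).
  x = 10: rhs = 11, matching y values: none (0 points).
  x = 11: rhs = 4, matching y values: 2, 11 (2 points).
  x = 12: rhs = 11, matching y values: none (0 points).
Total affine count: 11.
Full point count |E(F_13)| = 11 + 1 = 12.
Hasse bound: |12 − (13+1)| = |-2| = 2 ≤ 2√13 ≈ 7.2111 ✓.


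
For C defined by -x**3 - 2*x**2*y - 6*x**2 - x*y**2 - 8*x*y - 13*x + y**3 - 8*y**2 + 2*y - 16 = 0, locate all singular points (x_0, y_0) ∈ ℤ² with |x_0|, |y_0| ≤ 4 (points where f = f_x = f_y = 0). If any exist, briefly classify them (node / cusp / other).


Singular points: {(-3, 2)}; classification: node.

Compute partial derivatives:
  f_x = -3*x**2 - 4*x*y - 12*x - y**2 - 8*y - 13.
  f_y = -2*x**2 - 2*x*y - 8*x + 3*y**2 - 16*y + 2.
Scan x_0 ∈ {−4, ..., 4}. For each x_0, f_y(x_0, y) is a polynomial in y; find its integer roots y ∈ {−4, ..., 4}, then test f_x and f at those candidates.
  x = -4: f_y(-4, y) = 3*y**2 - 8*y + 2; no integer root y with |y| ≤ 4.
  x = -3: f_y(-3, y) = 3*y**2 - 10*y + 8; vanishes at y ∈ {2}. (-3, 2): f_x = 0, f = 0 — SINGULAR.
  x = -2: f_y(-2, y) = 3*y**2 - 12*y + 10; no integer root y with |y| ≤ 4.
  x = -1: f_y(-1, y) = 3*y**2 - 14*y + 8; vanishes at y ∈ {4}. (-1, 4): f_x = -36 ≠ 0.
  x = 0: f_y(0, y) = 3*y**2 - 16*y + 2; no integer root y with |y| ≤ 4.
  x = 1: f_y(1, y) = 3*y**2 - 18*y - 8; no integer root y with |y| ≤ 4.
  x = 2: f_y(2, y) = 3*y**2 - 20*y - 22; no integer root y with |y| ≤ 4.
  x = 3: f_y(3, y) = 3*y**2 - 22*y - 40; no integer root y with |y| ≤ 4.
  x = 4: f_y(4, y) = 3*y**2 - 24*y - 62; no integer root y with |y| ≤ 4.
Only singular point on the grid: (-3, 2).
Classify: substitute x = -3 + u, y = 2 + v and expand: f = -u**3 - 2*u**2*v - u**2 - u*v**2 + v**3 + v**2.
No constant or linear terms (consistent with a singular point). Quadratic part: -u**2 + v**2. Cubic part: -u**3 - 2*u**2*v - u*v**2 + v**3.
The quadratic part v**2 - u**2 = (v − u)(v + u) splits into two distinct linear factors, so there are two distinct tangent lines y − 2 = ±(x − -3) — this is a node (ordinary double point).
Classification: node.


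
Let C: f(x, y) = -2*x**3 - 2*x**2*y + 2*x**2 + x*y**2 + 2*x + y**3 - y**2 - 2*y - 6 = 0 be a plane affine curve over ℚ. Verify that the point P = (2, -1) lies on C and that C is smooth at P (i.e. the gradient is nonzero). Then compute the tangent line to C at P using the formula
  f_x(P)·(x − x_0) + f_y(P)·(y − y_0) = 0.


Tangent line at P: -5*x - 9*y + 1 = 0.

Step 1: f(2, -1) = 0, so P lies on C.
Step 2: partial derivatives
  f_x(x, y) = -6*x**2 - 4*x*y + 4*x + y**2 + 2, f_y(x, y) = -2*x**2 + 2*x*y + 3*y**2 - 2*y - 2.
  f_x(P) = -5, f_y(P) = -9 (gradient nonzero, so P is smooth).
Step 3: tangent line at P: -5·(x − 2) + -9·(y − -1) = 0.
Expanding: -5*x - 9*y + 1 = 0.


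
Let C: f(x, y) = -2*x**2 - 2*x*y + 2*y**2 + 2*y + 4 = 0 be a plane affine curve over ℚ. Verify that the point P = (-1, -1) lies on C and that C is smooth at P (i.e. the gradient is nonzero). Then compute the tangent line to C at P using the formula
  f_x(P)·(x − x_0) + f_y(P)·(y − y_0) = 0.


Tangent line at P: 6*x + 6 = 0.

Step 1: f(-1, -1) = 0, so P lies on C.
Step 2: partial derivatives
  f_x(x, y) = -4*x - 2*y, f_y(x, y) = -2*x + 4*y + 2.
  f_x(P) = 6, f_y(P) = 0 (gradient nonzero, so P is smooth).
Step 3: tangent line at P: 6·(x − -1) + 0·(y − -1) = 0.
Expanding: 6*x + 6 = 0.


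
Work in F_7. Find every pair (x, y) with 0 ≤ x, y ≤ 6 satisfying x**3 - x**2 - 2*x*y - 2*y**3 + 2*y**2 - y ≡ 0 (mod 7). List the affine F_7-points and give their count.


Affine F_7-points: {(0, 0), (1, 0), (1, 2), (1, 6), (2, 2), (2, 4), (3, 5), (4, 4), (5, 2), (6, 3)}; count = 10.

For each of the 49 pairs (x, y) ∈ F_7², evaluate f(x, y) mod 7. Record the zeros.
  x = 0: [0↦0, 1↦6, 2↦4, 3↦3, 4↦5, 5↦5, 6↦5]  zeros at y ∈ {0}
  x = 1: [0↦0, 1↦4, 2↦0, 3↦4, 4↦4, 5↦2, 6↦0]  zeros at y ∈ {0, 2, 6}
  x = 2: [0↦4, 1↦6, 2↦0, 3↦2, 4↦0, 5↦3, 6↦6]  zeros at y ∈ {2, 4}
  x = 3: [0↦4, 1↦4, 2↦3, 3↦3, 4↦6, 5↦0, 6↦1]  zeros at y ∈ {5}
  x = 4: [0↦6, 1↦4, 2↦1, 3↦6, 4↦0, 5↦6, 6↦5]  zeros at y ∈ {4}
  x = 5: [0↦2, 1↦5, 2↦0, 3↦3, 4↦2, 5↦6, 6↦3]  zeros at y ∈ {2}
  x = 6: [0↦5, 1↦6, 2↦6, 3↦0, 4↦4, 5↦6, 6↦1]  zeros at y ∈ {3}
Collecting zeros: affine points = {(0, 0), (1, 0), (1, 2), (1, 6), (2, 2), (2, 4), (3, 5), (4, 4), (5, 2), (6, 3)}.
Total count |C(F_7)_aff| = 10.


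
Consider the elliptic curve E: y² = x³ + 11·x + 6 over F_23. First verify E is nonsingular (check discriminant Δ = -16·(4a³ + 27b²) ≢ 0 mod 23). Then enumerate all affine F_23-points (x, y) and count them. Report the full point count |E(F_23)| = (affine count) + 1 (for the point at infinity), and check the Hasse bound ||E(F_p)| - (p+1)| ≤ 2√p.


Affine points = {(0, 11), (0, 12), (1, 8), (1, 15), (2, 6), (2, 17), (5, 5), (5, 18), (6, 9), (6, 14), (7, 9), (7, 14), (8, 10), (8, 13), (9, 11), (9, 12), (10, 9), (10, 14), (11, 3), (11, 20), (12, 7), (12, 16), (13, 0), (14, 11), (14, 12), (15, 2), (15, 21), (16, 0), (17, 0), (19, 6), (19, 17)}; affine count = 31; |E(F_23)| = 32.

Discriminant check: Δ ∝ 4a³ + 27b² = 4·11³ + 27·6² = 4·1331 + 27·36 ≡ 17 (mod 23). Nonzero ⇒ E is nonsingular.
For each x ∈ F_23, compute rhs = x³ + 11·x + 6 mod 23, then count y ∈ F_23 with y² ≡ rhs.
  x = 0: rhs = 6, matching y values: 11, 12 (2 points).
  x = 1: rhs = 18, matching y values: 8, 15 (2 points).
  x = 2: rhs = 13, matching y values: 6, 17 (2 points).
  x = 3: rhs = 20, matching y values: none (0 points).
  x = 4: rhs = 22, matching y values: none (0 points).
  x = 5: rhs = 2, matching y values: 5, 18 (2 points).
  x = 6: rhs = 12, matching y values: 9, 14 (2 points).
  x = 7: rhs = 12, matching y values: 9, 14 (2 points).
  x = 8: rhs = 8, matching y values: 10, 13 (2 points).
  x = 9: rhs = 6, matching y values: 11, 12 (2 points).
  x = 10: rhs = 12, matching y values: 9, 14 (2 points).
  x = 11: rhs = 9, matching y values: 3, 20 (2 points).
  x = 12: rhs = 3, matching y values: 7, 16 (2 points).
  x = 13: rhs = 0, matching y values: 0 (1 points).
  x = 14: rhs = 6, matching y values: 11, 12 (2 points).
  x = 15: rhs = 4, matching y values: 2, 21 (2 points).
  x = 16: rhs = 0, matching y values: 0 (1 points).
  x = 17: rhs = 0, matching y values: 0 (1 points).
  x = 18: rhs = 10, matching y values: none (0 points).
  x = 19: rhs = 13, matching y values: 6, 17 (2 points).
  x = 20: rhs = 15, matching y values: none (0 points).
  x = 21: rhs = 22, matching y values: none (0 points).
  x = 22: rhs = 17, matching y values: none (0 points).
Total affine count: 31.
Full point count |E(F_23)| = 31 + 1 = 32.
Hasse bound: |32 − (23+1)| = |8| = 8 ≤ 2√23 ≈ 9.5917 ✓.


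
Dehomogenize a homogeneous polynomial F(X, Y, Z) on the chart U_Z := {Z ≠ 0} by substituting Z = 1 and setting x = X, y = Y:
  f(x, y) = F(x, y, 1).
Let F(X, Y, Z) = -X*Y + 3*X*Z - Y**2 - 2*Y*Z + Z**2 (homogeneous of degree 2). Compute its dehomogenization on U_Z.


f(x, y) = -x*y + 3*x - y**2 - 2*y + 1

On U_Z we set Z = 1. Each monomial c·X^i·Y^j·Z^k in F becomes c·x^i·y^j·1^k = c·x^i·y^j.
Substituting Z = 1: F(X, Y, 1) = -x*y + 3*x - y**2 - 2*y + 1.
Note: deg(f) ≤ deg(F) = 2; strict inequality happens when F is divisible by Z (lost terms).


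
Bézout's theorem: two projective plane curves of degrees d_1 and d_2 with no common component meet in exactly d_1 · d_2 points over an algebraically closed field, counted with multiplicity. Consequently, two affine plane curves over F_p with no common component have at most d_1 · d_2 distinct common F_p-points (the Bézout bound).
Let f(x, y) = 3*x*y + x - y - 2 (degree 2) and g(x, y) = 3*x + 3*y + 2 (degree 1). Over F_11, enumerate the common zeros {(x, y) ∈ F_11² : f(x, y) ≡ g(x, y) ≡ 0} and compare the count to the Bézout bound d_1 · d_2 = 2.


Common zeros: ∅; count = 0; Bézout bound = 2.

deg(f) = 2, deg(g) = 1, so Bézout bound = 2.
Scan x ∈ F_11. For each x, list the y ∈ F_11 with f(x, y) ≡ 0 and those with g(x, y) ≡ 0 (mod 11); the common zeros in that column are the intersection.
  x = 0: f ≡ 0 at y ∈ {9}; g ≡ 0 at y ∈ {3}; common: ∅.
  x = 1: f ≡ 0 at y ∈ {6}; g ≡ 0 at y ∈ {2}; common: ∅.
  x = 2: f ≡ 0 at y ∈ {0}; g ≡ 0 at y ∈ {1}; common: ∅.
  x = 3: f ≡ 0 at y ∈ {4}; g ≡ 0 at y ∈ {0}; common: ∅.
  x = 4: f ≡ 0 at y ∈ ∅; g ≡ 0 at y ∈ {10}; common: ∅.
  x = 5: f ≡ 0 at y ∈ {10}; g ≡ 0 at y ∈ {9}; common: ∅.
  x = 6: f ≡ 0 at y ∈ {3}; g ≡ 0 at y ∈ {8}; common: ∅.
  x = 7: f ≡ 0 at y ∈ {8}; g ≡ 0 at y ∈ {7}; common: ∅.
  x = 8: f ≡ 0 at y ∈ {5}; g ≡ 0 at y ∈ {6}; common: ∅.
  x = 9: f ≡ 0 at y ∈ {1}; g ≡ 0 at y ∈ {5}; common: ∅.
  x = 10: f ≡ 0 at y ∈ {2}; g ≡ 0 at y ∈ {4}; common: ∅.
Collecting: common zeros = ∅, so the count is 0.
Comparison with the Bézout bound: 0 ≤ 2 = deg(f)·deg(g), as expected for curves with no common component (the affine F_11-count falls short of the bound because intersections may lie at infinity, over extension fields, or carry multiplicity).


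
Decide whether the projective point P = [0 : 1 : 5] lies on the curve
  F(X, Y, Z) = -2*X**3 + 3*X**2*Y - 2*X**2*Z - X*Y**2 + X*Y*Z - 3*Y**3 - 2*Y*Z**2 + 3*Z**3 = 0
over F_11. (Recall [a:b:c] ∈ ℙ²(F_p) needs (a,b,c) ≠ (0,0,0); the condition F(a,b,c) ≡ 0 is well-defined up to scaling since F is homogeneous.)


F(0,1,5) ≡ 3 (mod 11); P is NOT on the curve.

Evaluate F(0, 1, 5) term-by-term (mod 11).
  -2*X**3 ↦ -2·0·1·1 = 0
  3*X**2*Y ↦ 3·0·1·1 = 0
  -2*X**2*Z ↦ -2·0·1·5 = 0
  -X*Y**2 ↦ -1·0·1·1 = 0
  X*Y*Z ↦ 1·0·1·5 = 0
  -3*Y**3 ↦ -3·1·1·1 = -3
  -2*Y*Z**2 ↦ -2·1·1·25 = -50
  3*Z**3 ↦ 3·1·1·125 = 375
Sum: F(0, 1, 5) = (0) + (0) + (0) + (0) + (0) + (-3) + (-50) + (375) = 322.
Reducing mod 11: 322 ≡ 3 (mod 11).
Since F(a, b, c) ≡ 3 ≠ 0 (mod 11), P does NOT lie on the curve.


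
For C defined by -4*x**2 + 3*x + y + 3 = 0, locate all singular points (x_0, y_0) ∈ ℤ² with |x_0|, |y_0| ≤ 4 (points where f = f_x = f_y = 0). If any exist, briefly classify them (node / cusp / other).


No singular points in the scanned grid; C is smooth there.

Compute partial derivatives:
  f_x = 3 - 8*x.
  f_y = 1.
f_y = 1 is a nonzero constant, so f_y never vanishes: no point (x, y) can satisfy f = f_x = f_y = 0. In particular no (x, y) ∈ {−4, ..., 4}² is singular; the curve is smooth.


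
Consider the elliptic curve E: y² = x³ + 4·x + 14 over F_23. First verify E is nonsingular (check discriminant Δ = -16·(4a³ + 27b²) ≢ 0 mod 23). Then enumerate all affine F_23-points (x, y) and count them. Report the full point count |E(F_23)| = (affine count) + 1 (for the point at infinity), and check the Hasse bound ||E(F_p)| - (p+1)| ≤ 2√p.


Affine points = {(4, 5), (4, 18), (6, 1), (6, 22), (8, 11), (8, 12), (11, 3), (11, 20), (13, 3), (13, 20), (14, 10), (14, 13), (17, 2), (17, 21), (19, 7), (19, 16), (22, 3), (22, 20)}; affine count = 18; |E(F_23)| = 19.

Discriminant check: Δ ∝ 4a³ + 27b² = 4·4³ + 27·14² = 4·64 + 27·196 ≡ 5 (mod 23). Nonzero ⇒ E is nonsingular.
For each x ∈ F_23, compute rhs = x³ + 4·x + 14 mod 23, then count y ∈ F_23 with y² ≡ rhs.
  x = 0: rhs = 14, matching y values: none (0 points).
  x = 1: rhs = 19, matching y values: none (0 points).
  x = 2: rhs = 7, matching y values: none (0 points).
  x = 3: rhs = 7, matching y values: none (0 points).
  x = 4: rhs = 2, matching y values: 5, 18 (2 points).
  x = 5: rhs = 21, matching y values: none (0 points).
  x = 6: rhs = 1, matching y values: 1, 22 (2 points).
  x = 7: rhs = 17, matching y values: none (0 points).
  x = 8: rhs = 6, matching y values: 11, 12 (2 points).
  x = 9: rhs = 20, matching y values: none (0 points).
  x = 10: rhs = 19, matching y values: none (0 points).
  x = 11: rhs = 9, matching y values: 3, 20 (2 points).
  x = 12: rhs = 19, matching y values: none (0 points).
  x = 13: rhs = 9, matching y values: 3, 20 (2 points).
  x = 14: rhs = 8, matching y values: 10, 13 (2 points).
  x = 15: rhs = 22, matching y values: none (0 points).
  x = 16: rhs = 11, matching y values: none (0 points).
  x = 17: rhs = 4, matching y values: 2, 21 (2 points).
  x = 18: rhs = 7, matching y values: none (0 points).
  x = 19: rhs = 3, matching y values: 7, 16 (2 points).
  x = 20: rhs = 21, matching y values: none (0 points).
  x = 21: rhs = 21, matching y values: none (0 points).
  x = 22: rhs = 9, matching y values: 3, 20 (2 points).
Total affine count: 18.
Full point count |E(F_23)| = 18 + 1 = 19.
Hasse bound: |19 − (23+1)| = |-5| = 5 ≤ 2√23 ≈ 9.5917 ✓.


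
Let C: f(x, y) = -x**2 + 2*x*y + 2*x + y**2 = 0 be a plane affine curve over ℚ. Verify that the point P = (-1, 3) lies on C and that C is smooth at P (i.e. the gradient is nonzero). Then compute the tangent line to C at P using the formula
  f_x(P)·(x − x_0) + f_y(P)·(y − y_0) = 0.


Tangent line at P: 10*x + 4*y - 2 = 0.

Step 1: f(-1, 3) = 0, so P lies on C.
Step 2: partial derivatives
  f_x(x, y) = -2*x + 2*y + 2, f_y(x, y) = 2*x + 2*y.
  f_x(P) = 10, f_y(P) = 4 (gradient nonzero, so P is smooth).
Step 3: tangent line at P: 10·(x − -1) + 4·(y − 3) = 0.
Expanding: 10*x + 4*y - 2 = 0.


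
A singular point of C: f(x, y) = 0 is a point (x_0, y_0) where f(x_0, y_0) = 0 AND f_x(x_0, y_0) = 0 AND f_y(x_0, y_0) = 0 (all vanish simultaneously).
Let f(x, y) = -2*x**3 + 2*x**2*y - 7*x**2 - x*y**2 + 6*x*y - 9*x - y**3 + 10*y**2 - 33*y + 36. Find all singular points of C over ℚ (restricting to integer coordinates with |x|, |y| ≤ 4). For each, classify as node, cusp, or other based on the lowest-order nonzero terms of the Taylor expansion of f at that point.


Singular points: {(0, 3)}; classification: node.

Compute partial derivatives:
  f_x = -6*x**2 + 4*x*y - 14*x - y**2 + 6*y - 9.
  f_y = 2*x**2 - 2*x*y + 6*x - 3*y**2 + 20*y - 33.
Scan x_0 ∈ {−4, ..., 4}. For each x_0, f_y(x_0, y) is a polynomial in y; find its integer roots y ∈ {−4, ..., 4}, then test f_x and f at those candidates.
  x = -4: f_y(-4, y) = -3*y**2 + 28*y - 25; vanishes at y ∈ {1}. (-4, 1): f_x = -60 ≠ 0.
  x = -3: f_y(-3, y) = -3*y**2 + 26*y - 33; no integer root y with |y| ≤ 4.
  x = -2: f_y(-2, y) = -3*y**2 + 24*y - 37; no integer root y with |y| ≤ 4.
  x = -1: f_y(-1, y) = -3*y**2 + 22*y - 37; no integer root y with |y| ≤ 4.
  x = 0: f_y(0, y) = -3*y**2 + 20*y - 33; vanishes at y ∈ {3}. (0, 3): f_x = 0, f = 0 — SINGULAR.
  x = 1: f_y(1, y) = -3*y**2 + 18*y - 25; no integer root y with |y| ≤ 4.
  x = 2: f_y(2, y) = -3*y**2 + 16*y - 13; vanishes at y ∈ {1}. (2, 1): f_x = -48 ≠ 0.
  x = 3: f_y(3, y) = -3*y**2 + 14*y + 3; no integer root y with |y| ≤ 4.
  x = 4: f_y(4, y) = -3*y**2 + 12*y + 23; no integer root y with |y| ≤ 4.
Only singular point on the grid: (0, 3).
Classify: substitute x = 0 + u, y = 3 + v and expand: f = -2*u**3 + 2*u**2*v - u**2 - u*v**2 - v**3 + v**2.
No constant or linear terms (consistent with a singular point). Quadratic part: -u**2 + v**2. Cubic part: -2*u**3 + 2*u**2*v - u*v**2 - v**3.
The quadratic part v**2 - u**2 = (v − u)(v + u) splits into two distinct linear factors, so there are two distinct tangent lines y − 3 = ±(x − 0) — this is a node (ordinary double point).
Classification: node.
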